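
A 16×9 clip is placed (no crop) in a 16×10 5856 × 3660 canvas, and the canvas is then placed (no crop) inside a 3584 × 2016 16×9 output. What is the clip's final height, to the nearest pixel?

1814 px

Inside the 5856×3660 canvas the clip is width-limited at 5856.00 × 3294.00.
The 16×10 canvas is height-limited in 3584×2016, giving 3225.60 × 2016.00; scale factor 0.5508.
Applying the same ×0.5508: 3294.00 → 1814.40.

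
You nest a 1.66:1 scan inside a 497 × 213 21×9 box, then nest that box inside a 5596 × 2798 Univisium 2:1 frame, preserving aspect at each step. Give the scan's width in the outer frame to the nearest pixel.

Inside the 497×213 canvas the scan is height-limited at 353.58 × 213.00.
Second fit — the 21×9 canvas into 5596×2798 spans the width: 5596.00 × 2398.29 (×11.2596 from 497×213).
Applying the same ×11.2596: 353.58 → 3981.15.

3981 px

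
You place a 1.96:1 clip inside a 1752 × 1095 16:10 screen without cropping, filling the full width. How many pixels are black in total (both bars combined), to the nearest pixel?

352367 pixels

That makes the image 893.8776 px tall (1752 / 1.960).
Black = 1095 − 893.8776 = 201.1224 px.
That's 201.1224 × 1752 ≈ 352367 black pixels.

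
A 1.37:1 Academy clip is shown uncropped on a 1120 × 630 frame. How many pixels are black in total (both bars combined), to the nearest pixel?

161847 pixels

1.37:1 Academy is narrower than 16×9, so it spans the full height.
That makes the image 863.1000 px wide (630 × 1.370).
Leftover width: 1120 − 863.1000 = 256.9000 px.
Bar area = 256.9000 × 630 ≈ 161847 px.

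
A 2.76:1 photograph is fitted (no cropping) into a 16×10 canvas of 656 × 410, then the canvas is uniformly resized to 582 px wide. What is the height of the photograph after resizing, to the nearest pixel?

Fitted into 656×410, the photograph spans the width; its height is 656 / 2.760 ≈ 237.68 px.
Scaling 656 → 582 is ×0.8872, so the height becomes 237.68 × 0.8872 ≈ 210.87 px.

211 px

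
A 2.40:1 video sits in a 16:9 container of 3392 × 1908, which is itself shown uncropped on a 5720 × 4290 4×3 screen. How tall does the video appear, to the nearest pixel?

Inside the 3392×1908 canvas the video is width-limited at 3392.00 × 1413.33.
16:9 in 5720×4290: fills the width, so the intermediate becomes 5720.00 × 3217.50 — a scale of ×1.6863.
Applying the same ×1.6863: 1413.33 → 2383.33.

2383 px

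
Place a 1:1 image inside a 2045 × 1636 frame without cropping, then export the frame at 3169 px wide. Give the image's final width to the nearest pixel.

2535 px

In the 2045×1636 frame the image fills the height: width = 1636 × 1/1 ≈ 1636.00 px.
Scaling 2045 → 3169 is ×1.5496, so the width becomes 1636.00 × 1.5496 ≈ 2535.20 px.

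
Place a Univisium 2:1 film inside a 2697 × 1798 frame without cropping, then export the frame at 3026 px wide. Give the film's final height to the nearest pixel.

1513 px

In the 2697×1798 frame the film fills the width: height = 2697 × 1/2 ≈ 1348.50 px.
Scaling 2697 → 3026 is ×1.1220, so the height becomes 1348.50 × 1.1220 ≈ 1513.00 px.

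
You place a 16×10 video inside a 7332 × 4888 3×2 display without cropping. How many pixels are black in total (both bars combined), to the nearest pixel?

16×10 (1.600) > 3×2 (1.500), so the video fills the width.
The video is 7332 × 10/16 ≈ 4582.5000 px tall.
Black = 4888 − 4582.5000 = 305.5000 px.
Bar area = 305.5000 × 7332 ≈ 2239926 px.

2239926 pixels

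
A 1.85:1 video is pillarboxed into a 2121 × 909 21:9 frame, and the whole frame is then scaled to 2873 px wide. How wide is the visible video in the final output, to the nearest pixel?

2278 px

At 2121×909 the video is height-limited, so width = 909 × 1.850 ≈ 1681.65 px.
The frame scales by 2873/2121 = 1.3545; 1681.65 × 1.3545 ≈ 2277.88 px.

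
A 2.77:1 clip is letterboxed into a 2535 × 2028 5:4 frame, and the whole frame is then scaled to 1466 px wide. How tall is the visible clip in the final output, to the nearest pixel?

529 px

In the 2535×2028 frame the clip fills the width: height = 2535 / 2.770 ≈ 915.16 px.
The frame scales by 1466/2535 = 0.5783; 915.16 × 0.5783 ≈ 529.24 px.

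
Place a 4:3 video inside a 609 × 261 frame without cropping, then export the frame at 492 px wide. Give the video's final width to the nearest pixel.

At 609×261 the video is height-limited, so width = 261 × 4/3 ≈ 348.00 px.
The frame scales by 492/609 = 0.8079; 348.00 × 0.8079 ≈ 281.14 px.

281 px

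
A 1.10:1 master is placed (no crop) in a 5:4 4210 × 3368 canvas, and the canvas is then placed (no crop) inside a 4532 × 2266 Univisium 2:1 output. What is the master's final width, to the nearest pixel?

1.10:1 in 4210×3368: fills the height, so the master is 3704.80 × 3368.00.
The 5:4 canvas is height-limited in 4532×2266, giving 2832.50 × 2266.00; scale factor 0.6728.
The master scales with it: width 3704.80 × 0.6728 ≈ 2492.60.

2493 px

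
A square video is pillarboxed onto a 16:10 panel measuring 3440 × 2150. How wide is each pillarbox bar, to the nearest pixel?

645 px

square is narrower than 16:10, so it spans the full height.
Content width = 2150 × 1/1 ≈ 2150.00 px.
3440 − 2150.00 = 1290.00 px of bars (645.00 each).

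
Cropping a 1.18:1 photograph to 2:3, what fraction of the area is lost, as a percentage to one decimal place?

43.5%

2:3 is narrower than 1.18:1, so the crop keeps the full height and trims the width.
(0.667)/(1.180) ≈ 0.565 of the area survives, leaving 43.50% discarded.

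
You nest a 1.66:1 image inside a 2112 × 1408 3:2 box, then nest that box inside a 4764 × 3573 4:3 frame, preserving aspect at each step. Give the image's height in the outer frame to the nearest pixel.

First fit — 1.66:1 into 2112×1408 spans the width: 2112.00 × 1272.29.
The 3:2 canvas is width-limited in 4764×3573, giving 4764.00 × 3176.00; scale factor 2.2557.
The image scales with it: height 1272.29 × 2.2557 ≈ 2869.88.

2870 px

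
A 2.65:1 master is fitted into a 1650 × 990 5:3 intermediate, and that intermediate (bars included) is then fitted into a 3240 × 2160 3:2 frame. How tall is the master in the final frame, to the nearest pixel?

First fit — 2.65:1 into 1650×990 spans the width: 1650.00 × 622.64.
5:3 in 3240×2160: fills the width, so the intermediate becomes 3240.00 × 1944.00 — a scale of ×1.9636.
So the master's height is 622.64 × 1.9636 ≈ 1222.64.

1223 px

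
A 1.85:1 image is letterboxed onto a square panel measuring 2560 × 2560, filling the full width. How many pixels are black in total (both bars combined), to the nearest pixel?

3011114 pixels

The image is 2560 / 1.850 ≈ 1383.7838 px tall.
2560 − 1383.7838 = 1176.2162 px of bars.
That's 1176.2162 × 2560 ≈ 3011114 black pixels.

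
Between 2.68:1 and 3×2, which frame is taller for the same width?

3×2

2.68 and 3×2 = 1.5; 2.68 > 1.5. The smaller width-to-height ratio is the taller frame.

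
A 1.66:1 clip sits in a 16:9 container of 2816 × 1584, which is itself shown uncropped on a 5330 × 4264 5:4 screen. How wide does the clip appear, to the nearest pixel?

Inside the 2816×1584 canvas the clip is height-limited at 2629.44 × 1584.00.
Second fit — the 16:9 canvas into 5330×4264 spans the width: 5330.00 × 2998.12 (×1.8928 from 2816×1584).
So the clip's width is 2629.44 × 1.8928 ≈ 4976.89.

4977 px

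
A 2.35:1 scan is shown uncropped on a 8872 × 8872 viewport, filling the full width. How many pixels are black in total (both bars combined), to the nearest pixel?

45217753 pixels

Content height = 8872 / 2.350 ≈ 3775.3191 px.
8872 − 3775.3191 = 5096.6809 px of bars.
That's 5096.6809 × 8872 ≈ 45217753 black pixels.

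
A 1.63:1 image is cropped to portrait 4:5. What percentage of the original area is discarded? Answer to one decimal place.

portrait 4:5 is narrower than 1.63:1, so the crop keeps the full height and trims the width.
(0.800)/(1.630) ≈ 0.491 of the area survives, leaving 50.92% discarded.

50.9%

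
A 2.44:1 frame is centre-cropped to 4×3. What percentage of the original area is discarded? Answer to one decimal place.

4×3 is narrower than 2.44:1, so the crop keeps the full height and trims the width.
(1.333)/(2.440) ≈ 0.546 of the area survives, leaving 45.36% discarded.

45.4%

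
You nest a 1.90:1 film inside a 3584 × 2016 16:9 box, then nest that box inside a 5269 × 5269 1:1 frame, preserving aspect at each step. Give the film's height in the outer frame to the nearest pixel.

2773 px

First fit — 1.90:1 into 3584×2016 spans the width: 3584.00 × 1886.32.
Second fit — the 16:9 canvas into 5269×5269 spans the width: 5269.00 × 2963.81 (×1.4701 from 3584×2016).
So the film's height is 1886.32 × 1.4701 ≈ 2773.16.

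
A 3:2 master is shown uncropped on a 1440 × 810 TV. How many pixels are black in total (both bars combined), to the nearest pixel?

182250 pixels

3:2 (1.500) < 16:9 (1.778), so the master fills the height.
That makes the image 1215.0000 px wide (810 × 3/2).
Leftover width: 1440 − 1215.0000 = 225.0000 px.
Bar area = 225.0000 × 810 ≈ 182250 px.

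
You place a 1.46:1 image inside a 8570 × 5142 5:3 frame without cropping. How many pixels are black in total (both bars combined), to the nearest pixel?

1.46:1 is narrower than 5:3, so it spans the full height.
That makes the image 7507.3200 px wide (5142 × 1.460).
Leftover width: 8570 − 7507.3200 = 1062.6800 px.
That's 1062.6800 × 5142 ≈ 5464301 black pixels.

5464301 pixels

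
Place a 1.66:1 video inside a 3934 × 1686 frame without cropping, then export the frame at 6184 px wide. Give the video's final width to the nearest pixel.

Fitted into 3934×1686, the video spans the height; its width is 1686 × 1.660 ≈ 2798.76 px.
Scaling 3934 → 6184 is ×1.5719, so the width becomes 2798.76 × 1.5719 ≈ 4399.47 px.

4399 px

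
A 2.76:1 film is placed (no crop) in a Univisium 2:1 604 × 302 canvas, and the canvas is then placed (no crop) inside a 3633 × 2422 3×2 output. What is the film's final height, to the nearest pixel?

1316 px

Inside the 604×302 canvas the film is width-limited at 604.00 × 218.84.
Second fit — the Univisium 2:1 canvas into 3633×2422 spans the width: 3633.00 × 1816.50 (×6.0149 from 604×302).
So the film's height is 218.84 × 6.0149 ≈ 1316.30.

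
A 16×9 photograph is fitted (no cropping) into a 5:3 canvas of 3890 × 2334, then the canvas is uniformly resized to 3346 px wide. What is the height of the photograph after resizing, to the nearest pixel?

1882 px

In the 3890×2334 frame the photograph fills the width: height = 3890 × 9/16 ≈ 2188.12 px.
The frame scales by 3346/3890 = 0.8602; 2188.12 × 0.8602 ≈ 1882.12 px.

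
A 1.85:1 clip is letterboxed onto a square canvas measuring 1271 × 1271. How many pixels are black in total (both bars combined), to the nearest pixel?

742230 pixels

1.85:1 is wider than square, so it spans the full width.
That makes the image 687.0270 px tall (1271 / 1.850).
1271 − 687.0270 = 583.9730 px of bars.
Bar area = 583.9730 × 1271 ≈ 742230 px.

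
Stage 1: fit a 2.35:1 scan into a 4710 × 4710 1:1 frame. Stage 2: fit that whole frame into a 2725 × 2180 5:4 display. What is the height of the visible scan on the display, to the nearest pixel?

Inside the 4710×4710 canvas the scan is width-limited at 4710.00 × 2004.26.
Second fit — the 1:1 canvas into 2725×2180 spans the height: 2180.00 × 2180.00 (×0.4628 from 4710×4710).
Applying the same ×0.4628: 2004.26 → 927.66.

928 px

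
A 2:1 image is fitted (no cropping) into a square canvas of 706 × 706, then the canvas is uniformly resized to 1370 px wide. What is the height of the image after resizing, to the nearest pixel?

At 706×706 the image is width-limited, so height = 706 × 1/2 ≈ 353.00 px.
Resizing to 1370 px wide multiplies everything by 1.9405: 353.00 → 685.00 px.

685 px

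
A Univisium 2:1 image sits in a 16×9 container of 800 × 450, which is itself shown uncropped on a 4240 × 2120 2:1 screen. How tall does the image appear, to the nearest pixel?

1884 px

Inside the 800×450 canvas the image is width-limited at 800.00 × 400.00.
The 16×9 canvas is height-limited in 4240×2120, giving 3768.89 × 2120.00; scale factor 4.7111.
So the image's height is 400.00 × 4.7111 ≈ 1884.44.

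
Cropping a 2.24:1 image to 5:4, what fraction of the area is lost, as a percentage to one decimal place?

44.2%

Going from 2.24:1 to 5:4 means cutting width while keeping height.
Fraction kept = (1.250)/(2.240) ≈ 55.80%, so 44.20% is lost.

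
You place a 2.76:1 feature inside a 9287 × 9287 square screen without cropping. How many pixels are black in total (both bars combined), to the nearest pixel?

54998960 pixels

Since 2.760 > 1.000, the feature is width-limited.
Content height = 9287 / 2.760 ≈ 3364.8551 px.
Black = 9287 − 3364.8551 = 5922.1449 px.
Across the 9287-px span: 5922.1449 × 9287 ≈ 54998960 px.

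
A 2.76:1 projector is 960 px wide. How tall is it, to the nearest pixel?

348 px

Height = 960 / 2.760 = 347.83.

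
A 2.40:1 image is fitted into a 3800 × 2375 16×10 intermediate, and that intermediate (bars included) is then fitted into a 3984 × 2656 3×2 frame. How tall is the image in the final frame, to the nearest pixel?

2.40:1 in 3800×2375: fills the width, so the image is 3800.00 × 1583.33.
The 16×10 canvas is width-limited in 3984×2656, giving 3984.00 × 2490.00; scale factor 1.0484.
So the image's height is 1583.33 × 1.0484 ≈ 1660.00.

1660 px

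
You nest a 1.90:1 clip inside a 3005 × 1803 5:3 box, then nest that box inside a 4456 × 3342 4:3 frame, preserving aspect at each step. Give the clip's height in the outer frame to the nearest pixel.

2345 px

First fit — 1.90:1 into 3005×1803 spans the width: 3005.00 × 1581.58.
Second fit — the 5:3 canvas into 4456×3342 spans the width: 4456.00 × 2673.60 (×1.4829 from 3005×1803).
Applying the same ×1.4829: 1581.58 → 2345.26.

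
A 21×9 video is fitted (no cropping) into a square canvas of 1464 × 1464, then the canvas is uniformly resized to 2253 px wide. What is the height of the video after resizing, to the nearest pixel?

966 px

Fitted into 1464×1464, the video spans the width; its height is 1464 × 9/21 ≈ 627.43 px.
Scaling 1464 → 2253 is ×1.5389, so the height becomes 627.43 × 1.5389 ≈ 965.57 px.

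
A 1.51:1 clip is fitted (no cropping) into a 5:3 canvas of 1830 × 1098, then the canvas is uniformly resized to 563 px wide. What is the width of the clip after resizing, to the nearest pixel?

In the 1830×1098 frame the clip fills the height: width = 1098 × 1.510 ≈ 1657.98 px.
The frame scales by 563/1830 = 0.3077; 1657.98 × 0.3077 ≈ 510.08 px.

510 px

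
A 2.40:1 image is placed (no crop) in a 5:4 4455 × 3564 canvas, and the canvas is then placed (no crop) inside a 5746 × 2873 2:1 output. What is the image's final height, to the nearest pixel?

2.40:1 in 4455×3564: fills the width, so the image is 4455.00 × 1856.25.
The 5:4 canvas is height-limited in 5746×2873, giving 3591.25 × 2873.00; scale factor 0.8061.
Applying the same ×0.8061: 1856.25 → 1496.35.

1496 px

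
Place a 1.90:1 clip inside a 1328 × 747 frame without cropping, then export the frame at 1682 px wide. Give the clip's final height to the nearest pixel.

In the 1328×747 frame the clip fills the width: height = 1328 / 1.900 ≈ 698.95 px.
The frame scales by 1682/1328 = 1.2666; 698.95 × 1.2666 ≈ 885.26 px.

885 px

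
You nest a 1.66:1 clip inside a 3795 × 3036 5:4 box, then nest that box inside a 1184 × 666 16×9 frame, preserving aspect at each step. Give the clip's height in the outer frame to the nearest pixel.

Inside the 3795×3036 canvas the clip is width-limited at 3795.00 × 2286.14.
Second fit — the 5:4 canvas into 1184×666 spans the height: 832.50 × 666.00 (×0.2194 from 3795×3036).
Applying the same ×0.2194: 2286.14 → 501.51.

502 px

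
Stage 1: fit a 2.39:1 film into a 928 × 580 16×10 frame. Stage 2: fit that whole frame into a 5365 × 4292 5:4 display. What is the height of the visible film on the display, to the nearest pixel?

2.39:1 in 928×580: fills the width, so the film is 928.00 × 388.28.
The 16×10 canvas is width-limited in 5365×4292, giving 5365.00 × 3353.12; scale factor 5.7812.
Applying the same ×5.7812: 388.28 → 2244.77.

2245 px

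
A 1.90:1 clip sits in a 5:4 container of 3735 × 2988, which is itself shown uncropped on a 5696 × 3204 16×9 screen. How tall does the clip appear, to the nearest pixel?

2108 px

1.90:1 in 3735×2988: fills the width, so the clip is 3735.00 × 1965.79.
5:4 in 5696×3204: fills the height, so the intermediate becomes 4005.00 × 3204.00 — a scale of ×1.0723.
Applying the same ×1.0723: 1965.79 → 2107.89.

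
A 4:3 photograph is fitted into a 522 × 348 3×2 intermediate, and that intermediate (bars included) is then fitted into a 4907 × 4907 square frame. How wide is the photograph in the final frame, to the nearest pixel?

4:3 in 522×348: fills the height, so the photograph is 464.00 × 348.00.
The 3×2 canvas is width-limited in 4907×4907, giving 4907.00 × 3271.33; scale factor 9.4004.
The photograph scales with it: width 464.00 × 9.4004 ≈ 4361.78.

4362 px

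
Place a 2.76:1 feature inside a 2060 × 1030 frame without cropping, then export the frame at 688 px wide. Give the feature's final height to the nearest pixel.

249 px

At 2060×1030 the feature is width-limited, so height = 2060 / 2.760 ≈ 746.38 px.
Resizing to 688 px wide multiplies everything by 0.3340: 746.38 → 249.28 px.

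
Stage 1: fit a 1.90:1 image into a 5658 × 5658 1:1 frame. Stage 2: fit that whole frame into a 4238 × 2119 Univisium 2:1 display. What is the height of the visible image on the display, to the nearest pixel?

1115 px

1.90:1 in 5658×5658: fills the width, so the image is 5658.00 × 2977.89.
1:1 in 4238×2119: fills the height, so the intermediate becomes 2119.00 × 2119.00 — a scale of ×0.3745.
The image scales with it: height 2977.89 × 0.3745 ≈ 1115.26.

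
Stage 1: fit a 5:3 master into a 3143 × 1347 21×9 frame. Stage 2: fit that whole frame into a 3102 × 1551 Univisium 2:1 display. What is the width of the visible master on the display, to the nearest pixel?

5:3 in 3143×1347: fills the height, so the master is 2245.00 × 1347.00.
21×9 in 3102×1551: fills the width, so the intermediate becomes 3102.00 × 1329.43 — a scale of ×0.9870.
The master scales with it: width 2245.00 × 0.9870 ≈ 2215.71.

2216 px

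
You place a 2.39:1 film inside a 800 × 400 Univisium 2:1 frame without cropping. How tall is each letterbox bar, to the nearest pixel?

33 px

2.39:1 (2.390) > Univisium 2:1 (2.000), so the film fills the width.
That makes the image 334.73 px tall (800 / 2.390).
Black = 400 − 334.73 = 65.27 px, or 32.64 per bar.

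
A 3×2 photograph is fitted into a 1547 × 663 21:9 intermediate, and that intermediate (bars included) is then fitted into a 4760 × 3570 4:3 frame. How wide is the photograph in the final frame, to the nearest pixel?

3060 px

3×2 in 1547×663: fills the height, so the photograph is 994.50 × 663.00.
21:9 in 4760×3570: fills the width, so the intermediate becomes 4760.00 × 2040.00 — a scale of ×3.0769.
So the photograph's width is 994.50 × 3.0769 ≈ 3060.00.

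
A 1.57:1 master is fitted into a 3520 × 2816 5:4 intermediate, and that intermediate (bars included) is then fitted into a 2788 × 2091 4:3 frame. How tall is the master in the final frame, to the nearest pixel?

Inside the 3520×2816 canvas the master is width-limited at 3520.00 × 2242.04.
Second fit — the 5:4 canvas into 2788×2091 spans the height: 2613.75 × 2091.00 (×0.7425 from 3520×2816).
So the master's height is 2242.04 × 0.7425 ≈ 1664.81.

1665 px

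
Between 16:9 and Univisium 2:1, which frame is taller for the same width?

16:9

16:9 = 1.778 and Univisium 2:1 = 2; 2 > 1.778. The smaller width-to-height ratio is the taller frame.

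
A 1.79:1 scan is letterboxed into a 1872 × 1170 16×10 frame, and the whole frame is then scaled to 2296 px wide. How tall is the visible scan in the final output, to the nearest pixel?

1283 px

Fitted into 1872×1170, the scan spans the width; its height is 1872 / 1.790 ≈ 1045.81 px.
Scaling 1872 → 2296 is ×1.2265, so the height becomes 1045.81 × 1.2265 ≈ 1282.68 px.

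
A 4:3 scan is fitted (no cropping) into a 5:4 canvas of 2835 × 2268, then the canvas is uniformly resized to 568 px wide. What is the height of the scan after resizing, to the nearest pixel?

At 2835×2268 the scan is width-limited, so height = 2835 × 3/4 ≈ 2126.25 px.
Resizing to 568 px wide multiplies everything by 0.2004: 2126.25 → 426.00 px.

426 px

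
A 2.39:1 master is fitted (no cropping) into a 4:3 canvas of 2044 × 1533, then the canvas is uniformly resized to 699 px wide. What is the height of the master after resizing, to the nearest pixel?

Fitted into 2044×1533, the master spans the width; its height is 2044 / 2.390 ≈ 855.23 px.
The frame scales by 699/2044 = 0.3420; 855.23 × 0.3420 ≈ 292.47 px.

292 px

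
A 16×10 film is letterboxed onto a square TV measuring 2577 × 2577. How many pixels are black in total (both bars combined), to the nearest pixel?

2490348 pixels

16×10 is wider than square, so it spans the full width.
Content height = 2577 × 10/16 ≈ 1610.6250 px.
2577 − 1610.6250 = 966.3750 px of bars.
Bar area = 966.3750 × 2577 ≈ 2490348 px.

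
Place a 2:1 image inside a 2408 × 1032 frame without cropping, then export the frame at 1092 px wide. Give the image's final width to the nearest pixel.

Fitted into 2408×1032, the image spans the height; its width is 1032 × 2/1 ≈ 2064.00 px.
Scaling 2408 → 1092 is ×0.4535, so the width becomes 2064.00 × 0.4535 ≈ 936.00 px.

936 px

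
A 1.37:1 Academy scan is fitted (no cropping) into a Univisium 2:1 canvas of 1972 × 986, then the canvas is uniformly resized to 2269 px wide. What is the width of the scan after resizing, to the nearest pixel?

1554 px

Fitted into 1972×986, the scan spans the height; its width is 986 × 1.370 ≈ 1350.82 px.
The frame scales by 2269/1972 = 1.1506; 1350.82 × 1.1506 ≈ 1554.27 px.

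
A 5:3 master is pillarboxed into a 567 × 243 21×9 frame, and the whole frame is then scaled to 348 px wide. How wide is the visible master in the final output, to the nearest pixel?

249 px

At 567×243 the master is height-limited, so width = 243 × 5/3 ≈ 405.00 px.
Scaling 567 → 348 is ×0.6138, so the width becomes 405.00 × 0.6138 ≈ 248.57 px.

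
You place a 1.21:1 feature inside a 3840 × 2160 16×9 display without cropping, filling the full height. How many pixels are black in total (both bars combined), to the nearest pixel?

That makes the image 2613.6000 px wide (2160 × 1.210).
Black = 3840 − 2613.6000 = 1226.4000 px.
Across the 2160-px span: 1226.4000 × 2160 ≈ 2649024 px.

2649024 pixels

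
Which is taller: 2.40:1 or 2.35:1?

2.35:1

2.4 and 2.35; 2.4 > 2.35. The smaller width-to-height ratio is the taller frame.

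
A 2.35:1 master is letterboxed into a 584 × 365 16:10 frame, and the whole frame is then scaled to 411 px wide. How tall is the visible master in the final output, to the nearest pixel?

At 584×365 the master is width-limited, so height = 584 / 2.350 ≈ 248.51 px.
Scaling 584 → 411 is ×0.7038, so the height becomes 248.51 × 0.7038 ≈ 174.89 px.

175 px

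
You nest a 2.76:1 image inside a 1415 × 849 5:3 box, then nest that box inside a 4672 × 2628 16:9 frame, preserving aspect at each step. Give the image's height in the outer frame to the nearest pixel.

1587 px

First fit — 2.76:1 into 1415×849 spans the width: 1415.00 × 512.68.
The 5:3 canvas is height-limited in 4672×2628, giving 4380.00 × 2628.00; scale factor 3.0954.
Applying the same ×3.0954: 512.68 → 1586.96.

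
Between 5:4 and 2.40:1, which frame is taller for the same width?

5:4 = 1.25 and 2.4; 2.4 > 1.25. The smaller width-to-height ratio is the taller frame.

5:4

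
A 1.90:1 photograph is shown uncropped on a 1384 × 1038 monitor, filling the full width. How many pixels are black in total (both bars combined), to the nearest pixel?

That makes the image 728.4211 px tall (1384 / 1.900).
1038 − 728.4211 = 309.5789 px of bars.
Across the 1384-px span: 309.5789 × 1384 ≈ 428457 px.

428457 pixels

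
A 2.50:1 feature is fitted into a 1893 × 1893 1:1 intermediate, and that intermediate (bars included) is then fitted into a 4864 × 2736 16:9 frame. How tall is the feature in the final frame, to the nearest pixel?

1094 px

First fit — 2.50:1 into 1893×1893 spans the width: 1893.00 × 757.20.
1:1 in 4864×2736: fills the height, so the intermediate becomes 2736.00 × 2736.00 — a scale of ×1.4453.
So the feature's height is 757.20 × 1.4453 ≈ 1094.40.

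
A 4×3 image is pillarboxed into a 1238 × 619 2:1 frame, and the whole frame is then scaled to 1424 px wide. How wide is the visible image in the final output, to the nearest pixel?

949 px

Fitted into 1238×619, the image spans the height; its width is 619 × 4/3 ≈ 825.33 px.
The frame scales by 1424/1238 = 1.1502; 825.33 × 1.1502 ≈ 949.33 px.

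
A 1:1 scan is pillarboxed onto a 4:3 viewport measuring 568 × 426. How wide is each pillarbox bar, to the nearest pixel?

Since 1.000 < 1.333, the scan is height-limited.
Content width = 426 × 1/1 ≈ 426.00 px.
568 − 426.00 = 142.00 px of bars (71.00 each).

71 px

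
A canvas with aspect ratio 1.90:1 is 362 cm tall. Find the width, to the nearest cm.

362 × 1.900 = 687.80.

688 cm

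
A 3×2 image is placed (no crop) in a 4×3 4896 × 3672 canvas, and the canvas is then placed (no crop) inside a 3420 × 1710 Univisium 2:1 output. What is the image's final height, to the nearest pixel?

Inside the 4896×3672 canvas the image is width-limited at 4896.00 × 3264.00.
Second fit — the 4×3 canvas into 3420×1710 spans the height: 2280.00 × 1710.00 (×0.4657 from 4896×3672).
So the image's height is 3264.00 × 0.4657 ≈ 1520.00.

1520 px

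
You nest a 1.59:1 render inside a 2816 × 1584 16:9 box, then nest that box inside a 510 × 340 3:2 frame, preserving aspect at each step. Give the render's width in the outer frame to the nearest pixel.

1.59:1 in 2816×1584: fills the height, so the render is 2518.56 × 1584.00.
16:9 in 510×340: fills the width, so the intermediate becomes 510.00 × 286.88 — a scale of ×0.1811.
The render scales with it: width 2518.56 × 0.1811 ≈ 456.13.

456 px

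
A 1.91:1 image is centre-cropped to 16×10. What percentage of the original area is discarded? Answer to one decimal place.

16.2%

The height stays; only width is cut (since 16×10 is narrower than 1.91:1).
Fraction kept = (1.600)/(1.910) ≈ 83.77%, so 16.23% is lost.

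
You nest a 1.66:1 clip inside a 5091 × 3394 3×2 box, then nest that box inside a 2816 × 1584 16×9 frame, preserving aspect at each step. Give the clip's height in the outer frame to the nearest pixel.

1431 px

Inside the 5091×3394 canvas the clip is width-limited at 5091.00 × 3066.87.
Second fit — the 3×2 canvas into 2816×1584 spans the height: 2376.00 × 1584.00 (×0.4667 from 5091×3394).
So the clip's height is 3066.87 × 0.4667 ≈ 1431.33.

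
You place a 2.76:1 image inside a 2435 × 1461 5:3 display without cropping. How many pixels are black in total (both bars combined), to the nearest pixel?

1409265 pixels

Since 2.760 > 1.667, the image is width-limited.
That makes the image 882.2464 px tall (2435 / 2.760).
Leftover height: 1461 − 882.2464 = 578.7536 px.
Bar area = 578.7536 × 2435 ≈ 1409265 px.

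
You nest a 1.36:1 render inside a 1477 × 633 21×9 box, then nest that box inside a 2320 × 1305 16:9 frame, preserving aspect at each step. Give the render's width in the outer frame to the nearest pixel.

Inside the 1477×633 canvas the render is height-limited at 860.88 × 633.00.
Second fit — the 21×9 canvas into 2320×1305 spans the width: 2320.00 × 994.29 (×1.5708 from 1477×633).
Applying the same ×1.5708: 860.88 → 1352.23.

1352 px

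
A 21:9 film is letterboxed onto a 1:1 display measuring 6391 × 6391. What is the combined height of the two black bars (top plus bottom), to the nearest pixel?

3652 px

Since 2.333 > 1.000, the film is width-limited.
That makes the image 2739.00 px tall (6391 × 9/21).
Leftover height: 6391 − 2739.00 = 3652.00 px.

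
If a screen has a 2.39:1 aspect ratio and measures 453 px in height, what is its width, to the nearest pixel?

1083 px

Width = 453 × 2.390 = 1082.67.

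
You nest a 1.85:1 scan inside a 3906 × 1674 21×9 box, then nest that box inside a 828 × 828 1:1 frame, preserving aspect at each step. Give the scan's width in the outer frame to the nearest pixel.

656 px

1.85:1 in 3906×1674: fills the height, so the scan is 3096.90 × 1674.00.
21×9 in 828×828: fills the width, so the intermediate becomes 828.00 × 354.86 — a scale of ×0.2120.
So the scan's width is 3096.90 × 0.2120 ≈ 656.49.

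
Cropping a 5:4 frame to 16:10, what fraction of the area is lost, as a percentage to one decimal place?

21.9%

Going from 5:4 to 16:10 means cutting height while keeping width.
Fraction kept = (1.250)/(1.600) ≈ 78.12%, so 21.88% is lost.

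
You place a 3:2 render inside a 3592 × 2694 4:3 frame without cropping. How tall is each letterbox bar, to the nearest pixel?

3:2 is wider than 4:3, so it spans the full width.
That makes the image 2394.67 px tall (3592 × 2/3).
Leftover height: 2694 − 2394.67 = 299.33 px → 149.67 each side.

150 px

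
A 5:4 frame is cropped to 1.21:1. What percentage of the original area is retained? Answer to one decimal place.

96.8%

1.21:1 is narrower than 5:4, so the crop keeps the full height and trims the width.
(1.210)/(1.250) ≈ 0.968 of the area survives.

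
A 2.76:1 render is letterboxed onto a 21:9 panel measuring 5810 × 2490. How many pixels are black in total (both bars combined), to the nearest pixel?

Since 2.760 > 2.333, the render is width-limited.
The render is 5810 / 2.760 ≈ 2105.0725 px tall.
Black = 2490 − 2105.0725 = 384.9275 px.
That's 384.9275 × 5810 ≈ 2236429 black pixels.

2236429 pixels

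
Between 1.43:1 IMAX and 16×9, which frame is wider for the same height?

1.43 and 16×9 = 1.778; 1.778 > 1.43.

16×9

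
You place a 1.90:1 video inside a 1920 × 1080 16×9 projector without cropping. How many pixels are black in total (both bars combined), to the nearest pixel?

Since 1.900 > 1.778, the video is width-limited.
Content height = 1920 / 1.900 ≈ 1010.5263 px.
1080 − 1010.5263 = 69.4737 px of bars.
Across the 1920-px span: 69.4737 × 1920 ≈ 133389 px.

133389 pixels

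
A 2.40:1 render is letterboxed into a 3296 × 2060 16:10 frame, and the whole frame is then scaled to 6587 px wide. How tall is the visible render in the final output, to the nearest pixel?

At 3296×2060 the render is width-limited, so height = 3296 / 2.400 ≈ 1373.33 px.
Scaling 3296 → 6587 is ×1.9985, so the height becomes 1373.33 × 1.9985 ≈ 2744.58 px.

2745 px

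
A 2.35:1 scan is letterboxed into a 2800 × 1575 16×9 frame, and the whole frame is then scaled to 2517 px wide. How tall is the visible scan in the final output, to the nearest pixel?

1071 px

At 2800×1575 the scan is width-limited, so height = 2800 / 2.350 ≈ 1191.49 px.
Scaling 2800 → 2517 is ×0.8989, so the height becomes 1191.49 × 0.8989 ≈ 1071.06 px.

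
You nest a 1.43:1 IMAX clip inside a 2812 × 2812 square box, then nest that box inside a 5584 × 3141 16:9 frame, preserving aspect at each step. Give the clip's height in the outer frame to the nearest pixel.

2197 px

Inside the 2812×2812 canvas the clip is width-limited at 2812.00 × 1966.43.
square in 5584×3141: fills the height, so the intermediate becomes 3141.00 × 3141.00 — a scale of ×1.1170.
The clip scales with it: height 1966.43 × 1.1170 ≈ 2196.50.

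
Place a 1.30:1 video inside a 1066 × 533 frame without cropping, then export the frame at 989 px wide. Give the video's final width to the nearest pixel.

643 px

At 1066×533 the video is height-limited, so width = 533 × 1.300 ≈ 692.90 px.
The frame scales by 989/1066 = 0.9278; 692.90 × 0.9278 ≈ 642.85 px.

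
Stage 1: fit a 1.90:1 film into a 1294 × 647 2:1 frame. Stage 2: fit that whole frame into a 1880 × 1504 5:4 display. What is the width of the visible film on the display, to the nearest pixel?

1786 px

1.90:1 in 1294×647: fills the height, so the film is 1229.30 × 647.00.
2:1 in 1880×1504: fills the width, so the intermediate becomes 1880.00 × 940.00 — a scale of ×1.4529.
The film scales with it: width 1229.30 × 1.4529 ≈ 1786.00.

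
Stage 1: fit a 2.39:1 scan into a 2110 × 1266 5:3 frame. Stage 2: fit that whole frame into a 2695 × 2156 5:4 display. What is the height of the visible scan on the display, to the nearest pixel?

1128 px

Inside the 2110×1266 canvas the scan is width-limited at 2110.00 × 882.85.
Second fit — the 5:3 canvas into 2695×2156 spans the width: 2695.00 × 1617.00 (×1.2773 from 2110×1266).
Applying the same ×1.2773: 882.85 → 1127.62.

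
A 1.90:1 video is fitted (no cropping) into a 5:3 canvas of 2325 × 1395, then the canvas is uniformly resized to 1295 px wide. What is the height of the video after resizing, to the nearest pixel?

682 px

In the 2325×1395 frame the video fills the width: height = 2325 / 1.900 ≈ 1223.68 px.
Scaling 2325 → 1295 is ×0.5570, so the height becomes 1223.68 × 0.5570 ≈ 681.58 px.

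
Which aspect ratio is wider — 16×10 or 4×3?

16×10

16×10 = 1.6 and 4×3 = 1.333; 1.6 > 1.333.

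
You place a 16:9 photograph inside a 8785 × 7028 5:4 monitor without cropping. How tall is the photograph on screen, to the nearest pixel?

4942 px

16:9 is wider than 5:4, so it spans the full width.
That makes the image 4941.56 px tall (8785 × 9/16).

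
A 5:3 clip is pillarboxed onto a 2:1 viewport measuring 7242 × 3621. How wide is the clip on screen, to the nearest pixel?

6035 px

5:3 is narrower than 2:1, so it spans the full height.
The clip is 3621 × 5/3 ≈ 6035.00 px wide.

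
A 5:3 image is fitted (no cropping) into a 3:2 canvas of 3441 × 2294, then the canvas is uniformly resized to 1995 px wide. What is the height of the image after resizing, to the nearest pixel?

1197 px

In the 3441×2294 frame the image fills the width: height = 3441 × 3/5 ≈ 2064.60 px.
Resizing to 1995 px wide multiplies everything by 0.5798: 2064.60 → 1197.00 px.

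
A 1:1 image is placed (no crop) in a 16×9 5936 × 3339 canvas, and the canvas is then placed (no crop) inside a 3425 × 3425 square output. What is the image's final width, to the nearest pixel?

1927 px

First fit — 1:1 into 5936×3339 spans the height: 3339.00 × 3339.00.
16×9 in 3425×3425: fills the width, so the intermediate becomes 3425.00 × 1926.56 — a scale of ×0.5770.
The image scales with it: width 3339.00 × 0.5770 ≈ 1926.56.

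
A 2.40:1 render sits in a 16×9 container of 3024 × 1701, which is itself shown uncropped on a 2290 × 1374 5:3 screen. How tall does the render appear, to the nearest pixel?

Inside the 3024×1701 canvas the render is width-limited at 3024.00 × 1260.00.
The 16×9 canvas is width-limited in 2290×1374, giving 2290.00 × 1288.12; scale factor 0.7573.
The render scales with it: height 1260.00 × 0.7573 ≈ 954.17.

954 px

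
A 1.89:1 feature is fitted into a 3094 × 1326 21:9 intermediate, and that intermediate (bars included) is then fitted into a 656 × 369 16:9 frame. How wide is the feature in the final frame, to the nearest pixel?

Inside the 3094×1326 canvas the feature is height-limited at 2506.14 × 1326.00.
The 21:9 canvas is width-limited in 656×369, giving 656.00 × 281.14; scale factor 0.2120.
Applying the same ×0.2120: 2506.14 → 531.36.

531 px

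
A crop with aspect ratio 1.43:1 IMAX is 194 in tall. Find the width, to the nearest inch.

277 in

194 × 1.430 = 277.42.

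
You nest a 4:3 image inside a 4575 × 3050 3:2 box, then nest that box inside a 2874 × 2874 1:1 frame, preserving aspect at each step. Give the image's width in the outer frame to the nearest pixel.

2555 px

Inside the 4575×3050 canvas the image is height-limited at 4066.67 × 3050.00.
The 3:2 canvas is width-limited in 2874×2874, giving 2874.00 × 1916.00; scale factor 0.6282.
So the image's width is 4066.67 × 0.6282 ≈ 2554.67.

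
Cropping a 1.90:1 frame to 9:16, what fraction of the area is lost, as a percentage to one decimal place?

70.4%

The height stays; only width is cut (since 9:16 is narrower than 1.90:1).
Area ratio = (0.562)/(1.900) = 29.61%; the remaining 70.39% is cropped out.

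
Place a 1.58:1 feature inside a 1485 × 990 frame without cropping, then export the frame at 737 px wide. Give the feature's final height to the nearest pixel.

466 px

Fitted into 1485×990, the feature spans the width; its height is 1485 / 1.580 ≈ 939.87 px.
Resizing to 737 px wide multiplies everything by 0.4963: 939.87 → 466.46 px.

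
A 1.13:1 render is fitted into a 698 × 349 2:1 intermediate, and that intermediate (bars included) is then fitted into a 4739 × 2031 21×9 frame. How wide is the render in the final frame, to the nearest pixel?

2295 px

1.13:1 in 698×349: fills the height, so the render is 394.37 × 349.00.
2:1 in 4739×2031: fills the height, so the intermediate becomes 4062.00 × 2031.00 — a scale of ×5.8195.
The render scales with it: width 394.37 × 5.8195 ≈ 2295.03.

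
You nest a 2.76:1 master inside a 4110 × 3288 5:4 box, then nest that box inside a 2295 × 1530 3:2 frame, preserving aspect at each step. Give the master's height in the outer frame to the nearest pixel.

693 px

First fit — 2.76:1 into 4110×3288 spans the width: 4110.00 × 1489.13.
The 5:4 canvas is height-limited in 2295×1530, giving 1912.50 × 1530.00; scale factor 0.4653.
Applying the same ×0.4653: 1489.13 → 692.93.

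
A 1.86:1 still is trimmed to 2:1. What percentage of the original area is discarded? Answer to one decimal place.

7.0%

2:1 is wider than 1.86:1, so the crop keeps the full width and trims the height.
Fraction kept = (1.860)/(2.000) ≈ 93.00%, so 7.00% is lost.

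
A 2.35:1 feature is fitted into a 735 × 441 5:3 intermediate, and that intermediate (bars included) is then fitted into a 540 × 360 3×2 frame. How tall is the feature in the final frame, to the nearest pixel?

230 px

Inside the 735×441 canvas the feature is width-limited at 735.00 × 312.77.
Second fit — the 5:3 canvas into 540×360 spans the width: 540.00 × 324.00 (×0.7347 from 735×441).
So the feature's height is 312.77 × 0.7347 ≈ 229.79.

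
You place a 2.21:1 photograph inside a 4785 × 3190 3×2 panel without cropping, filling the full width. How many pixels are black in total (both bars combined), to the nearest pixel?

Content height = 4785 / 2.210 ≈ 2165.1584 px.
Leftover height: 3190 − 2165.1584 = 1024.8416 px.
Bar area = 1024.8416 × 4785 ≈ 4903867 px.

4903867 pixels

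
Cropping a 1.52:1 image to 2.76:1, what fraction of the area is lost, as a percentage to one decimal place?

44.9%

Going from 1.52:1 to 2.76:1 means cutting height while keeping width.
Fraction kept = (1.520)/(2.760) ≈ 55.07%, so 44.93% is lost.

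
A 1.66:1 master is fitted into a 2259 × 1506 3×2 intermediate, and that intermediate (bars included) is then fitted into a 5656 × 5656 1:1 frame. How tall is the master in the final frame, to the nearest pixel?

3407 px

Inside the 2259×1506 canvas the master is width-limited at 2259.00 × 1360.84.
3×2 in 5656×5656: fills the width, so the intermediate becomes 5656.00 × 3770.67 — a scale of ×2.5038.
So the master's height is 1360.84 × 2.5038 ≈ 3407.23.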